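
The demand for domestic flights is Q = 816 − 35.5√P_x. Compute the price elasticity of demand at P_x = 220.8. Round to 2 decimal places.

At P_x = 220.8, Q = 288.4934.
dQ/dP_x = −35.5/(2√P_x) = −35.5/(2·14.8593).
Point elasticity E = (dQ/dP_x)·(P_x/Q) = -1.1945 × 220.8/288.4934 ≈ -0.91.
|E| < 1, so demand is inelastic at this price.

-0.91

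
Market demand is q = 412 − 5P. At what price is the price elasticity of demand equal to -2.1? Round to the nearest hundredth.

55.82

Set −bP/(a − bP) = −2.1 ⇒ bP = 2.1(a − bP) ⇒ bP(1+2.1) = 2.1·a.
P = 2.1·412/(5·3.1) ≈ 55.82.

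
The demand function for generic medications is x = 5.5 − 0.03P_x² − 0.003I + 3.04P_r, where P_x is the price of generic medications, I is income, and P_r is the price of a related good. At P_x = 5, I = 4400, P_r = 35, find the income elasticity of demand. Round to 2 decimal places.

x = 5.5 − 0.03(5)² − 0.003(4400) + 3.04(35) = 5.5 − 0.75 − 13.2 + 106.4 = 97.95.
∂x/∂I = −0.003, so E_I = -0.003·(4400/97.95) ≈ -0.13.
E_I < 0: inferior good.

-0.13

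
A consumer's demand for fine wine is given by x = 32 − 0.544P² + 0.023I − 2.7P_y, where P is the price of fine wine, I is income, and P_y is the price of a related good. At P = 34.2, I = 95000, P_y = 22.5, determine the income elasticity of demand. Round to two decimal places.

1.44

Evaluating quantity at (P, I, P_y) gives x = 32 − 0.544(34.2)² + 0.023(95000) − 2.7(22.5) = 32 − 636.2842 + 2185 − 60.75 = 1519.9658.
∂x/∂I = +0.023, so E_I = 0.023·(95000/1519.9658) ≈ 1.44.
E_I > 1: normal good (luxury).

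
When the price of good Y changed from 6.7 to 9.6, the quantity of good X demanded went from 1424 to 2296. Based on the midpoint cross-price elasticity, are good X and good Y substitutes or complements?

%ΔQ_x = (2296 − 1424)/[(1424+2296)/2] = 872/1860 ≈ 0.4688.
%ΔP_y = (9.6 − 6.7)/[(6.7+9.6)/2] ≈ 0.3558.
E_xy = 0.4688/0.3558 ≈ 1.318.
E_xy > 0, so the goods are substitutes.

substitutes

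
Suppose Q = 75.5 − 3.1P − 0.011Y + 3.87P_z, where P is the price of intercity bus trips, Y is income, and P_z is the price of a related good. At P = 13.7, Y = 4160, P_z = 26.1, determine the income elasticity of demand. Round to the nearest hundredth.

Q = 75.5 − 3.1(13.7) − 0.011(4160) + 3.87(26.1) = 75.5 − 42.47 − 45.76 + 101.007 = 88.277.
∂Q/∂Y = −0.011, so E_I = -0.011·(4160/88.277) ≈ -0.52.
E_I < 0: inferior good.

-0.52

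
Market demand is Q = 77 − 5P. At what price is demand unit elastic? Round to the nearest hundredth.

7.70

For linear demand Q = a − bP, E = −bP/(a − bP). |E| = 1 ⇒ bP = a − bP ⇒ P = a/(2b).
P = 77/(2·5) = 7.70.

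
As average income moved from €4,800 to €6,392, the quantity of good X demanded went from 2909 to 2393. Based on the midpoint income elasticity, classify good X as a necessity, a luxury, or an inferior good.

inferior

%ΔQ = (2393 − 2909)/[(2909+2393)/2] = -516/2651 ≈ -0.1946.
%ΔI = (6,392 − 4,800)/[(4,800+6,392)/2] = 1592/5596 ≈ 0.2845.
E_I = %ΔQ/%ΔI ≈ -0.684.
E_I < 0: inferior good.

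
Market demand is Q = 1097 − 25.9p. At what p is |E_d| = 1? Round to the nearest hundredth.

21.18

For linear demand Q = a − bp, E = −bp/(a − bp). |E| = 1 ⇒ bp = a − bp ⇒ p = a/(2b).
p = 1097/(2·25.9) ≈ 21.18.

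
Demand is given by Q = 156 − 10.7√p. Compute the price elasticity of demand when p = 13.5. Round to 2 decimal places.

At p = 13.5, Q = 116.6857.
dQ/dp = −10.7/(2√p) = −10.7/(2·3.6742).
Point elasticity E = (dQ/dp)·(p/Q) = -1.4561 × 13.5/116.6857 ≈ -0.17.
|E| < 1, so demand is inelastic at this price.

-0.17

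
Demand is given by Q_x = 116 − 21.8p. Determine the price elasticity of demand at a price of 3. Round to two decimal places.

At p = 3, Q_x = 50.6.
dQ_x/dp = −21.8.
Point elasticity E = (dQ_x/dp)·(p/Q_x) = -21.8 × 3/50.6 ≈ -1.29.
|E| > 1, so demand is elastic at this price.

-1.29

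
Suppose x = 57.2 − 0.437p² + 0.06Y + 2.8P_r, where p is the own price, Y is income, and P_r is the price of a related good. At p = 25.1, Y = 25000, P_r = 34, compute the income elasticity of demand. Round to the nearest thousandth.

1.089

First evaluate x: 57.2 − 0.437(25.1)² + 0.06(25000) + 2.8(34) = 57.2 − 275.3144 + 1500 + 95.2 = 1377.0856.
∂x/∂Y = +0.06, so E_I = 0.06·(25000/1377.0856) ≈ 1.089.
E_I > 1: normal good (luxury).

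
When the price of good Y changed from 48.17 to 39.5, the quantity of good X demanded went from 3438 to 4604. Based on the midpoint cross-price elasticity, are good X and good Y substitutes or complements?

%ΔQ_x = (4604 − 3438)/[(3438+4604)/2] = 1166/4021 ≈ 0.2900.
%ΔP_y = (39.5 − 48.17)/[(48.17+39.5)/2] ≈ -0.1978.
E_xy = 0.2900/-0.1978 ≈ -1.466.
E_xy < 0, so the goods are complements.

complements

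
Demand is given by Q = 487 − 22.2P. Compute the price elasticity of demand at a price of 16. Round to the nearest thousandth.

-2.695

At P = 16, Q = 131.8.
dQ/dP = −22.2.
Point elasticity E = (dQ/dP)·(P/Q) = -22.2 × 16/131.8 ≈ -2.695.
|E| > 1, so demand is elastic at this price.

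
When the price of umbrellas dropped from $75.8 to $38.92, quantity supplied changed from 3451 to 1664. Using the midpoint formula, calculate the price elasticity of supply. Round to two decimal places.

1.09

%ΔQ = (1664 − 3451)/[(3451 + 1664)/2] = -1787/2557.5 ≈ -0.6987.
%ΔP = (38.92 − 75.8)/[(75.8 + 38.92)/2] = -36.88/57.36 ≈ -0.6430.
Arc elasticity E = %ΔQ/%ΔP ≈ -0.6987/-0.6430 ≈ 1.09.
|E| > 1: supply is elastic over this range.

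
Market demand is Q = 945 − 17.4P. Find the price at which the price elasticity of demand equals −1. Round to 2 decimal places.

27.16

For linear demand Q = a − bP, E = −bP/(a − bP). |E| = 1 ⇒ bP = a − bP ⇒ P = a/(2b).
P = 945/(2·17.4) ≈ 27.16.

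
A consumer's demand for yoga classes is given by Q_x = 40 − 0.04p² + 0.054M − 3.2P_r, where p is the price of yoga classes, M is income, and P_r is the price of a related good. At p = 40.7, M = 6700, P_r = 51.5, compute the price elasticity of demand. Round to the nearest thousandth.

Substituting, Q_x = 40 − 0.04(40.7)² + 0.054(6700) − 3.2(51.5) = 40 − 66.2596 + 361.8 − 164.8 = 170.7404.
∂Q_x/∂p = −2·0.04·p = -3.256, so E_p = -3.256·(40.7/170.7404) ≈ -0.776.
|E_p| < 1: demand is inelastic.

-0.776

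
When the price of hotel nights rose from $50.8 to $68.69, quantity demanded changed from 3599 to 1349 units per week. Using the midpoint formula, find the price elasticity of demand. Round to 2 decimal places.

%Δq = (1349 − 3599)/[(3599 + 1349)/2] = -2250/2474 ≈ -0.9095.
%ΔP = (68.69 − 50.8)/[(50.8 + 68.69)/2] = 17.89/59.745 ≈ 0.2994.
Arc elasticity E = %Δq/%ΔP ≈ -0.9095/0.2994 ≈ -3.04.
|E| > 1: demand is elastic over this range.

-3.04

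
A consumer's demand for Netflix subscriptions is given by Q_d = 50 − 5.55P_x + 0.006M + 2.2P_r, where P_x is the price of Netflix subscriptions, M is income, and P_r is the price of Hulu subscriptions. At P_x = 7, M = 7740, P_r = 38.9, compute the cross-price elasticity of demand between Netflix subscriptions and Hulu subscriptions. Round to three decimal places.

0.598

At the given point, Q_d = 50 − 5.55(7) + 0.006(7740) + 2.2(38.9) = 50 − 38.85 + 46.44 + 85.58 = 143.17.
∂Q_d/∂P_r = +2.2, so E_xy = 2.2·(38.9/143.17) ≈ 0.598.
E_xy > 0: the goods are substitutes.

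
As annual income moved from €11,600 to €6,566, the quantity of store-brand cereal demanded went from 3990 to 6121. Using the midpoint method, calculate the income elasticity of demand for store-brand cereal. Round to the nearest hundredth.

-0.76

%ΔQ = (6121 − 3990)/[(3990+6121)/2] = 2131/5055.5 ≈ 0.4215.
%ΔI = (6,566 − 11,600)/[(11,600+6,566)/2] = -5034/9083 ≈ -0.5542.
E_I = %ΔQ/%ΔI ≈ -0.76.
E_I < 0: inferior good.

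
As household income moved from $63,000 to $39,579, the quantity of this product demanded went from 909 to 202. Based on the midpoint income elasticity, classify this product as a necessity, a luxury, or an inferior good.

%ΔQ = (202 − 909)/[(909+202)/2] = -707/555.5 ≈ -1.2727.
%ΔI = (39,579 − 63,000)/[(63,000+39,579)/2] = -23421/51289.5 ≈ -0.4566.
E_I = %ΔQ/%ΔI ≈ 2.787.
E_I > 1: normal good (luxury).

luxury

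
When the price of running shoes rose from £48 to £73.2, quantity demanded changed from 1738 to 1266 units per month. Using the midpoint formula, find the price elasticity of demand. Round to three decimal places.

%ΔQ = (1266 − 1738)/[(1738 + 1266)/2] = -472/1502 ≈ -0.3142.
%Δp = (73.2 − 48)/[(48 + 73.2)/2] = 25.2/60.6 ≈ 0.4158.
Arc elasticity E = %ΔQ/%Δp ≈ -0.3142/0.4158 ≈ -0.756.
|E| < 1: demand is inelastic over this range.

-0.756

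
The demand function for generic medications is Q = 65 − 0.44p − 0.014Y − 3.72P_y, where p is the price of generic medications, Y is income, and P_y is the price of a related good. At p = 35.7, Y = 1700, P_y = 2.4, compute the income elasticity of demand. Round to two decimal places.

At the given point, Q = 65 − 0.44(35.7) − 0.014(1700) − 3.72(2.4) = 65 − 15.708 − 23.8 − 8.928 = 16.564.
∂Q/∂Y = −0.014, so E_I = -0.014·(1700/16.564) ≈ -1.44.
E_I < 0: inferior good.

-1.44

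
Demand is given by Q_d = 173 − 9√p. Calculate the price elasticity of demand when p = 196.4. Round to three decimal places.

-1.345

At p = 196.4, Q_d = 46.8715.
dQ_d/dp = −9/(2√p) = −9/(2·14.0143).
Point elasticity E = (dQ_d/dp)·(p/Q_d) = -0.3211 × 196.4/46.8715 ≈ -1.345.
|E| > 1, so demand is elastic at this price.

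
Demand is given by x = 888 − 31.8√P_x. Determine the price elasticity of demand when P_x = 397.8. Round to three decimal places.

At P_x = 397.8, x = 253.7514.
dx/dP_x = −31.8/(2√P_x) = −31.8/(2·19.9449).
Point elasticity E = (dx/dP_x)·(P_x/x) = -0.7972 × 397.8/253.7514 ≈ -1.250.
|E| > 1, so demand is elastic at this price.

-1.250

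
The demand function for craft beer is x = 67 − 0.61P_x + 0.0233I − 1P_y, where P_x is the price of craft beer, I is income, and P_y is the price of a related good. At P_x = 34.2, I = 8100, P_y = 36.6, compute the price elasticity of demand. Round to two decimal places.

-0.11

Substituting, x = 67 − 0.61(34.2) + 0.0233(8100) − 1(36.6) = 67 − 20.862 + 188.73 − 36.6 = 198.268.
∂x/∂P_x = −0.61, so E_p = (−0.61)·(34.2/198.268) ≈ -0.11.
|E_p| < 1: demand is inelastic.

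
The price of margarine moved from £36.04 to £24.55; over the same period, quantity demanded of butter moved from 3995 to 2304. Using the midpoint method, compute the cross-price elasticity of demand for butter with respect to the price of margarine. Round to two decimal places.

1.42

%ΔQ_x = (2304 − 3995)/[(3995+2304)/2] = -1691/3149.5 ≈ -0.5369.
%ΔP_y = (24.55 − 36.04)/[(36.04+24.55)/2] ≈ -0.3793.
E_xy = -0.5369/-0.3793 ≈ 1.42.
E_xy > 0, so butter and margarine are substitutes.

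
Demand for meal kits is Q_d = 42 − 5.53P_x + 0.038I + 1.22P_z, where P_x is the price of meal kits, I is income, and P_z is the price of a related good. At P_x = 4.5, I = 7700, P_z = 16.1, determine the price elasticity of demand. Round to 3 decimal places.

Substituting, Q_d = 42 − 5.53(4.5) + 0.038(7700) + 1.22(16.1) = 42 − 24.885 + 292.6 + 19.642 = 329.357.
∂Q_d/∂P_x = −5.53, so E_p = (−5.53)·(4.5/329.357) ≈ -0.076.
|E_p| < 1: demand is inelastic.

-0.076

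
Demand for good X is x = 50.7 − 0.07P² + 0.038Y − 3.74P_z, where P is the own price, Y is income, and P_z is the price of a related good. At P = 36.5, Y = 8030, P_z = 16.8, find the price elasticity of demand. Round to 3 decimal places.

-0.934

At the given point, x = 50.7 − 0.07(36.5)² + 0.038(8030) − 3.74(16.8) = 50.7 − 93.2575 + 305.14 − 62.832 = 199.7505.
∂x/∂P = −2·0.07·P = -5.11, so E_p = -5.11·(36.5/199.7505) ≈ -0.934.
|E_p| < 1: demand is inelastic.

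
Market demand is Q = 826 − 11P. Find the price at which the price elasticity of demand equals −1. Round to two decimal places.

37.55

For linear demand Q = a − bP, E = −bP/(a − bP). |E| = 1 ⇒ bP = a − bP ⇒ P = a/(2b).
P = 826/(2·11) ≈ 37.55.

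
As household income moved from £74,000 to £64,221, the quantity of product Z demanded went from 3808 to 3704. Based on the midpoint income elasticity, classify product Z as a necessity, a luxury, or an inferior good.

%ΔQ = (3704 − 3808)/[(3808+3704)/2] = -104/3756 ≈ -0.0277.
%ΔY = (64,221 − 74,000)/[(74,000+64,221)/2] = -9779/69110.5 ≈ -0.1415.
E_I = %ΔQ/%ΔY ≈ 0.196.
E_I ∈ (0,1): normal good (necessity).

necessity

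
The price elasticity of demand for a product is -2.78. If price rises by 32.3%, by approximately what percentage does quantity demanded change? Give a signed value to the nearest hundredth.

-89.79

%ΔQ ≈ E × %ΔP = (-2.78) × (32.3%) ≈ -89.79%.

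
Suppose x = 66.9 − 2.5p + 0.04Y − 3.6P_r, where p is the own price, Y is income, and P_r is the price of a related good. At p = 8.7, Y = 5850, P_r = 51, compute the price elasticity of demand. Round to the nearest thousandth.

Evaluating quantity at (p, Y, P_r) gives x = 66.9 − 2.5(8.7) + 0.04(5850) − 3.6(51) = 66.9 − 21.75 + 234 − 183.6 = 95.55.
∂x/∂p = −2.5, so E_p = (−2.5)·(8.7/95.55) ≈ -0.228.
|E_p| < 1: demand is inelastic.

-0.228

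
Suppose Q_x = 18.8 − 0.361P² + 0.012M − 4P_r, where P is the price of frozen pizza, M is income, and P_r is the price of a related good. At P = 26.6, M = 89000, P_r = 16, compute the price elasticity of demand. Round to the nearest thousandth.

-0.666

Substituting, Q_x = 18.8 − 0.361(26.6)² + 0.012(89000) − 4(16) = 18.8 − 255.4292 + 1068 − 64 = 767.3708.
∂Q_x/∂P = −2·0.361·P = -19.2052, so E_p = -19.2052·(26.6/767.3708) ≈ -0.666.
|E_p| < 1: demand is inelastic.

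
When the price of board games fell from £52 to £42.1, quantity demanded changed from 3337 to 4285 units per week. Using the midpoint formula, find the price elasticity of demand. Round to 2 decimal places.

-1.18

%ΔQ = (4285 − 3337)/[(3337 + 4285)/2] = 948/3811 ≈ 0.2488.
%Δp = (42.1 − 52)/[(52 + 42.1)/2] = -9.9/47.05 ≈ -0.2104.
Arc elasticity E = %ΔQ/%Δp ≈ 0.2488/-0.2104 ≈ -1.18.
|E| > 1: demand is elastic over this range.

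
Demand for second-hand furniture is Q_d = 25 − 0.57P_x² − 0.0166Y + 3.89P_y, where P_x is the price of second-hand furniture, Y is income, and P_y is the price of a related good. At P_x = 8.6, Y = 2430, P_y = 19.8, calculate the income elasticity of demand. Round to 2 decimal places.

At the given point, Q_d = 25 − 0.57(8.6)² − 0.0166(2430) + 3.89(19.8) = 25 − 42.1572 − 40.338 + 77.022 = 19.5268.
∂Q_d/∂Y = −0.0166, so E_I = -0.0166·(2430/19.5268) ≈ -2.07.
E_I < 0: inferior good.

-2.07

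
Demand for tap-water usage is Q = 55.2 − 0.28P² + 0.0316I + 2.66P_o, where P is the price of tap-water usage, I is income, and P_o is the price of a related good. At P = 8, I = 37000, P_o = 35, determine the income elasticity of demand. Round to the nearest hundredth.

0.90

Evaluating quantity at (P, I, P_o) gives Q = 55.2 − 0.28(8)² + 0.0316(37000) + 2.66(35) = 55.2 − 17.92 + 1169.2 + 93.1 = 1299.58.
∂Q/∂I = +0.0316, so E_I = 0.0316·(37000/1299.58) ≈ 0.90.
E_I ∈ (0,1): normal good (necessity).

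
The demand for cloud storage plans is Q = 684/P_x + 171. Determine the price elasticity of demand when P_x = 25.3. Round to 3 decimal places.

-0.137

At P_x = 25.3, Q = 198.0356.
dQ/dP_x = −684/P_x² = −1.0686.
Point elasticity E = (dQ/dP_x)·(P_x/Q) = -1.0686 × 25.3/198.0356 ≈ -0.137.
|E| < 1, so demand is inelastic at this price.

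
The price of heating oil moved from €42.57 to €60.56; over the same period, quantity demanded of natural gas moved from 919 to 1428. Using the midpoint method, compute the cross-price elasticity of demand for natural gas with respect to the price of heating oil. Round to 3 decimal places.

%ΔQ_x = (1428 − 919)/[(919+1428)/2] = 509/1173.5 ≈ 0.4337.
%ΔP_y = (60.56 − 42.57)/[(42.57+60.56)/2] ≈ 0.3489.
E_xy = 0.4337/0.3489 ≈ 1.243.
E_xy > 0, so natural gas and heating oil are substitutes.

1.243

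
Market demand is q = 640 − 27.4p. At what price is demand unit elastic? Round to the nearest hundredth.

For linear demand q = a − bp, E = −bp/(a − bp). |E| = 1 ⇒ bp = a − bp ⇒ p = a/(2b).
p = 640/(2·27.4) ≈ 11.68.

11.68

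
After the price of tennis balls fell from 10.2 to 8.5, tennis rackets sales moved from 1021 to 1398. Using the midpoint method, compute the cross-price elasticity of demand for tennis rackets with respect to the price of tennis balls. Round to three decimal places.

-1.714

%ΔQ_x = (1398 − 1021)/[(1021+1398)/2] = 377/1209.5 ≈ 0.3117.
%ΔP_y = (8.5 − 10.2)/[(10.2+8.5)/2] ≈ -0.1818.
E_xy = 0.3117/-0.1818 ≈ -1.714.
E_xy < 0, so tennis rackets and tennis balls are complements.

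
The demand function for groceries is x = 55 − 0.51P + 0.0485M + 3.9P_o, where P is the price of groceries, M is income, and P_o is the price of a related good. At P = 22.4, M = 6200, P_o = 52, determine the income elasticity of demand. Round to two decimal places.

0.55

Evaluating quantity at (P, M, P_o) gives x = 55 − 0.51(22.4) + 0.0485(6200) + 3.9(52) = 55 − 11.424 + 300.7 + 202.8 = 547.076.
∂x/∂M = +0.0485, so E_I = 0.0485·(6200/547.076) ≈ 0.55.
E_I ∈ (0,1): normal good (necessity).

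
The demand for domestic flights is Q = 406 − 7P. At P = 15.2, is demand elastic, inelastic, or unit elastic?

inelastic

At P = 15.2, Q = 299.6.
dQ/dP = −7.
Point elasticity E = (dQ/dP)·(P/Q) = -7 × 15.2/299.6 ≈ -0.355.
|E| ≈ 0.355 < 1, so demand is inelastic.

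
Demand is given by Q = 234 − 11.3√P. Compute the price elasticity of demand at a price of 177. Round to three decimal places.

At P = 177, Q = 83.6633.
dQ/dP = −11.3/(2√P) = −11.3/(2·13.3041).
Point elasticity E = (dQ/dP)·(P/Q) = -0.4247 × 177/83.6633 ≈ -0.898.
|E| < 1, so demand is inelastic at this price.

-0.898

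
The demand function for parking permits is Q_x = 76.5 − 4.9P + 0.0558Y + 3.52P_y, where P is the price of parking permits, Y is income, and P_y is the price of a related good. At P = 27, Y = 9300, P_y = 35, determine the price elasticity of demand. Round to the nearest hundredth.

-0.23

Evaluating quantity at (P, Y, P_y) gives Q_x = 76.5 − 4.9(27) + 0.0558(9300) + 3.52(35) = 76.5 − 132.3 + 518.94 + 123.2 = 586.34.
∂Q_x/∂P = −4.9, so E_p = (−4.9)·(27/586.34) ≈ -0.23.
|E_p| < 1: demand is inelastic.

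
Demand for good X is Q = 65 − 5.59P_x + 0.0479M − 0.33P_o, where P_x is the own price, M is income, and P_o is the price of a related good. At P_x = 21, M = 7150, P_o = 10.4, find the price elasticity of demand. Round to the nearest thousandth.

Evaluating quantity at (P_x, M, P_o) gives Q = 65 − 5.59(21) + 0.0479(7150) − 0.33(10.4) = 65 − 117.39 + 342.485 − 3.432 = 286.663.
∂Q/∂P_x = −5.59, so E_p = (−5.59)·(21/286.663) ≈ -0.410.
|E_p| < 1: demand is inelastic.

-0.410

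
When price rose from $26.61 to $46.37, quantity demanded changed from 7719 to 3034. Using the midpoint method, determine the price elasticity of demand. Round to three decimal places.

-1.609

%Δq = (3034 − 7719)/[(7719 + 3034)/2] = -4685/5376.5 ≈ -0.8714.
%Δp = (46.37 − 26.61)/[(26.61 + 46.37)/2] = 19.76/36.49 ≈ 0.5415.
Arc elasticity E = %Δq/%Δp ≈ -0.8714/0.5415 ≈ -1.609.
|E| > 1: demand is elastic over this range.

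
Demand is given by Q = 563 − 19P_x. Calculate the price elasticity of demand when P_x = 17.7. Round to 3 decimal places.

-1.483

At P_x = 17.7, Q = 226.7.
dQ/dP_x = −19.
Point elasticity E = (dQ/dP_x)·(P_x/Q) = -19 × 17.7/226.7 ≈ -1.483.
|E| > 1, so demand is elastic at this price.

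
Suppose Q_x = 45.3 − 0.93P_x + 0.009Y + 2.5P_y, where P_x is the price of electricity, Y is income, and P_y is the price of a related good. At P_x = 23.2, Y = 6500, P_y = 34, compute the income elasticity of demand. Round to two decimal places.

0.35

At the given point, Q_x = 45.3 − 0.93(23.2) + 0.009(6500) + 2.5(34) = 45.3 − 21.576 + 58.5 + 85 = 167.224.
∂Q_x/∂Y = +0.009, so E_I = 0.009·(6500/167.224) ≈ 0.35.
E_I ∈ (0,1): normal good (necessity).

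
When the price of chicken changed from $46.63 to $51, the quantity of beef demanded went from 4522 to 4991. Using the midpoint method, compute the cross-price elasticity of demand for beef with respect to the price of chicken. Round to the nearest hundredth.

1.10

%ΔQ_x = (4991 − 4522)/[(4522+4991)/2] = 469/4756.5 ≈ 0.0986.
%ΔP_y = (51 − 46.63)/[(46.63+51)/2] ≈ 0.0895.
E_xy = 0.0986/0.0895 ≈ 1.10.
E_xy > 0, so beef and chicken are substitutes.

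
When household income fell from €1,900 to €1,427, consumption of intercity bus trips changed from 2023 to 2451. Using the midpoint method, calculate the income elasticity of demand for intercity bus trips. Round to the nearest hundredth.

-0.67

%ΔQ = (2451 − 2023)/[(2023+2451)/2] = 428/2237 ≈ 0.1913.
%ΔI = (1,427 − 1,900)/[(1,900+1,427)/2] = -473/1663.5 ≈ -0.2843.
E_I = %ΔQ/%ΔI ≈ -0.67.
E_I < 0: inferior good.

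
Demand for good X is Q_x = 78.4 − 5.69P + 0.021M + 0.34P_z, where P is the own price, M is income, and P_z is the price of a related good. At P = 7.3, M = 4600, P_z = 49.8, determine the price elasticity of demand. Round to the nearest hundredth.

At the given point, Q_x = 78.4 − 5.69(7.3) + 0.021(4600) + 0.34(49.8) = 78.4 − 41.537 + 96.6 + 16.932 = 150.395.
∂Q_x/∂P = −5.69, so E_p = (−5.69)·(7.3/150.395) ≈ -0.28.
|E_p| < 1: demand is inelastic.

-0.28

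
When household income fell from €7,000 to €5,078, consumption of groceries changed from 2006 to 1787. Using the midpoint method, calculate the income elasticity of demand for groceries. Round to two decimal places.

%ΔQ = (1787 − 2006)/[(2006+1787)/2] = -219/1896.5 ≈ -0.1155.
%ΔY = (5,078 − 7,000)/[(7,000+5,078)/2] = -1922/6039 ≈ -0.3183.
E_I = %ΔQ/%ΔY ≈ 0.36.
E_I ∈ (0,1): normal good (necessity).

0.36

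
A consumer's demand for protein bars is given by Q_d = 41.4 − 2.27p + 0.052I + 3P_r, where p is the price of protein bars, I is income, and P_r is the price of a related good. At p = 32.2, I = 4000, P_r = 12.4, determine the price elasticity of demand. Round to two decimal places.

-0.34

Substituting, Q_d = 41.4 − 2.27(32.2) + 0.052(4000) + 3(12.4) = 41.4 − 73.094 + 208 + 37.2 = 213.506.
∂Q_d/∂p = −2.27, so E_p = (−2.27)·(32.2/213.506) ≈ -0.34.
|E_p| < 1: demand is inelastic.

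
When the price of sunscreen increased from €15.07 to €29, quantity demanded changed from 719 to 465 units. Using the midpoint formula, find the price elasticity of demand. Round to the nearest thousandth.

-0.679

%Δq = (465 − 719)/[(719 + 465)/2] = -254/592 ≈ -0.4291.
%Δp = (29 − 15.07)/[(15.07 + 29)/2] = 13.93/22.035 ≈ 0.6322.
Arc elasticity E = %Δq/%Δp ≈ -0.4291/0.6322 ≈ -0.679.
|E| < 1: demand is inelastic over this range.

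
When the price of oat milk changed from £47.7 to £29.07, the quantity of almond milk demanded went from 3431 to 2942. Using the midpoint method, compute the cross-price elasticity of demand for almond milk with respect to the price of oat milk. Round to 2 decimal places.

0.32

%ΔQ_x = (2942 − 3431)/[(3431+2942)/2] = -489/3186.5 ≈ -0.1535.
%ΔP_y = (29.07 − 47.7)/[(47.7+29.07)/2] ≈ -0.4853.
E_xy = -0.1535/-0.4853 ≈ 0.32.
E_xy > 0, so almond milk and oat milk are substitutes.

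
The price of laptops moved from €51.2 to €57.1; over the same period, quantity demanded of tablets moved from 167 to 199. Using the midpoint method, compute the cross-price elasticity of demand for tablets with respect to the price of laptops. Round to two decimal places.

%ΔQ_x = (199 − 167)/[(167+199)/2] = 32/183 ≈ 0.1749.
%ΔP_y = (57.1 − 51.2)/[(51.2+57.1)/2] ≈ 0.1090.
E_xy = 0.1749/0.1090 ≈ 1.60.
E_xy > 0, so tablets and laptops are substitutes.

1.60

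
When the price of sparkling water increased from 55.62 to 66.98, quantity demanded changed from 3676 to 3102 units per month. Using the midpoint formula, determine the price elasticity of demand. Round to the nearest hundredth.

-0.91

%ΔQ = (3102 − 3676)/[(3676 + 3102)/2] = -574/3389 ≈ -0.1694.
%Δp = (66.98 − 55.62)/[(55.62 + 66.98)/2] = 11.36/61.3 ≈ 0.1853.
Arc elasticity E = %ΔQ/%Δp ≈ -0.1694/0.1853 ≈ -0.91.
|E| < 1: demand is inelastic over this range.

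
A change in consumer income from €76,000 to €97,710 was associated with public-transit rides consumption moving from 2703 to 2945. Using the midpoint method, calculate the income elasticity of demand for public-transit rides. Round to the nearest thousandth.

0.343

%ΔQ = (2945 − 2703)/[(2703+2945)/2] = 242/2824 ≈ 0.0857.
%ΔM = (97,710 − 76,000)/[(76,000+97,710)/2] = 21710/86855 ≈ 0.2500.
E_I = %ΔQ/%ΔM ≈ 0.343.
E_I ∈ (0,1): normal good (necessity).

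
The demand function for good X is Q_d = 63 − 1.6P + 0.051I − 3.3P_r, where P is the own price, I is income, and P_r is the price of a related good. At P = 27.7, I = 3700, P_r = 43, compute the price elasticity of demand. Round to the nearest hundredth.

At the given point, Q_d = 63 − 1.6(27.7) + 0.051(3700) − 3.3(43) = 63 − 44.32 + 188.7 − 141.9 = 65.48.
∂Q_d/∂P = −1.6, so E_p = (−1.6)·(27.7/65.48) ≈ -0.68.
|E_p| < 1: demand is inelastic.

-0.68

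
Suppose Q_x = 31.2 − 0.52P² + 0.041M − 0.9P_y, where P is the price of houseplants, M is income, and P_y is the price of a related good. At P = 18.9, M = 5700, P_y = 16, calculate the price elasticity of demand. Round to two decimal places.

-5.74

First evaluate Q_x: 31.2 − 0.52(18.9)² + 0.041(5700) − 0.9(16) = 31.2 − 185.7492 + 233.7 − 14.4 = 64.7508.
∂Q_x/∂P = −2·0.52·P = -19.656, so E_p = -19.656·(18.9/64.7508) ≈ -5.74.
|E_p| > 1: demand is elastic.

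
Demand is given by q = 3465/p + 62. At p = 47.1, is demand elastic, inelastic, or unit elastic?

inelastic

At p = 47.1, q = 135.5669.
dq/dp = −3465/p² = −1.5619.
Point elasticity E = (dq/dp)·(p/q) = -1.5619 × 47.1/135.5669 ≈ -0.543.
|E| ≈ 0.543 < 1, so demand is inelastic.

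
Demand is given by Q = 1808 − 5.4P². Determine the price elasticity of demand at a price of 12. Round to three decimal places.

-1.509

At P = 12, Q = 1030.4.
dQ/dP = −2·5.4·P = −129.6.
Point elasticity E = (dQ/dP)·(P/Q) = -129.6 × 12/1030.4 ≈ -1.509.
|E| > 1, so demand is elastic at this price.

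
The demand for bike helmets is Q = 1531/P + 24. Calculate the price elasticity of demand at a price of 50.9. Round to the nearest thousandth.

-0.556

At P = 50.9, Q = 54.0786.
dQ/dP = −1531/P² = −0.5909.
Point elasticity E = (dQ/dP)·(P/Q) = -0.5909 × 50.9/54.0786 ≈ -0.556.
|E| < 1, so demand is inelastic at this price.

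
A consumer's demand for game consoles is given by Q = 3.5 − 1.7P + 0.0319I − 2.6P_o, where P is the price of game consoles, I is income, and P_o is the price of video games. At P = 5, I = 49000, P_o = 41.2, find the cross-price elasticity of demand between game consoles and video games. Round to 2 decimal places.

-0.07

Q = 3.5 − 1.7(5) + 0.0319(49000) − 2.6(41.2) = 3.5 − 8.5 + 1563.1 − 107.12 = 1450.98.
∂Q/∂P_o = −2.6, so E_xy = -2.6·(41.2/1450.98) ≈ -0.07.
E_xy < 0: the goods are complements.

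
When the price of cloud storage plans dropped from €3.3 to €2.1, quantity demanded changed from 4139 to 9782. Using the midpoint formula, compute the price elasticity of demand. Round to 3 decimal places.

-1.824

%ΔQ = (9782 − 4139)/[(4139 + 9782)/2] = 5643/6960.5 ≈ 0.8107.
%ΔP = (2.1 − 3.3)/[(3.3 + 2.1)/2] = -1.2/2.7 ≈ -0.4444.
Arc elasticity E = %ΔQ/%ΔP ≈ 0.8107/-0.4444 ≈ -1.824.
|E| > 1: demand is elastic over this range.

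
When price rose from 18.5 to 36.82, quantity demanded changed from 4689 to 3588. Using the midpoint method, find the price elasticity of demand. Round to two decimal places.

%ΔQ = (3588 − 4689)/[(4689 + 3588)/2] = -1101/4138.5 ≈ -0.2660.
%ΔP = (36.82 − 18.5)/[(18.5 + 36.82)/2] = 18.32/27.66 ≈ 0.6623.
Arc elasticity E = %ΔQ/%ΔP ≈ -0.2660/0.6623 ≈ -0.40.
|E| < 1: demand is inelastic over this range.

-0.40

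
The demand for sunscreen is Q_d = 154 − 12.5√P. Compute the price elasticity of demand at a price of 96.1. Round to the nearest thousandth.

At P = 96.1, Q_d = 31.4617.
dQ_d/dP = −12.5/(2√P) = −12.5/(2·9.8031).
Point elasticity E = (dQ_d/dP)·(P/Q_d) = -0.6376 × 96.1/31.4617 ≈ -1.947.
|E| > 1, so demand is elastic at this price.

-1.947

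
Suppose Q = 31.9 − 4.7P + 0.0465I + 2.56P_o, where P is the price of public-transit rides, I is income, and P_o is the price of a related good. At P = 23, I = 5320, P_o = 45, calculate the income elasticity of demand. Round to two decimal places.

0.86

Q = 31.9 − 4.7(23) + 0.0465(5320) + 2.56(45) = 31.9 − 108.1 + 247.38 + 115.2 = 286.38.
∂Q/∂I = +0.0465, so E_I = 0.0465·(5320/286.38) ≈ 0.86.
E_I ∈ (0,1): normal good (necessity).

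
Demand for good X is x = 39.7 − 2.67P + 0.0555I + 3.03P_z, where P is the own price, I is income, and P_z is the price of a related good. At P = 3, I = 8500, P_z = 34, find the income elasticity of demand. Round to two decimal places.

0.78

First evaluate x: 39.7 − 2.67(3) + 0.0555(8500) + 3.03(34) = 39.7 − 8.01 + 471.75 + 103.02 = 606.46.
∂x/∂I = +0.0555, so E_I = 0.0555·(8500/606.46) ≈ 0.78.
E_I ∈ (0,1): normal good (necessity).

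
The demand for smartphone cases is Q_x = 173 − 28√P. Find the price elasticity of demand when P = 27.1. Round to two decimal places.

-2.68

At P = 27.1, Q_x = 27.2386.
dQ_x/dP = −28/(2√P) = −28/(2·5.2058).
Point elasticity E = (dQ_x/dP)·(P/Q_x) = -2.6893 × 27.1/27.2386 ≈ -2.68.
|E| > 1, so demand is elastic at this price.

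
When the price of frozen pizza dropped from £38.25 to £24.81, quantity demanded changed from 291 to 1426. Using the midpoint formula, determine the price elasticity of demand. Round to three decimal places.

%Δq = (1426 − 291)/[(291 + 1426)/2] = 1135/858.5 ≈ 1.3221.
%ΔP = (24.81 − 38.25)/[(38.25 + 24.81)/2] = -13.44/31.53 ≈ -0.4263.
Arc elasticity E = %Δq/%ΔP ≈ 1.3221/-0.4263 ≈ -3.102.
|E| > 1: demand is elastic over this range.

-3.102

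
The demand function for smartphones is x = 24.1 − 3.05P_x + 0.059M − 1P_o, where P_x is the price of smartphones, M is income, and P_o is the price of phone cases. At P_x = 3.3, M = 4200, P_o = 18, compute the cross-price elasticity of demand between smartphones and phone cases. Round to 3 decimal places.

First evaluate x: 24.1 − 3.05(3.3) + 0.059(4200) − 1(18) = 24.1 − 10.065 + 247.8 − 18 = 243.835.
∂x/∂P_o = −1, so E_xy = -1·(18/243.835) ≈ -0.074.
E_xy < 0: the goods are complements.

-0.074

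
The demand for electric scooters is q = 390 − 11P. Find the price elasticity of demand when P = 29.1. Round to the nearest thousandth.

-4.579

At P = 29.1, q = 69.9.
dq/dP = −11.
Point elasticity E = (dq/dP)·(P/q) = -11 × 29.1/69.9 ≈ -4.579.
|E| > 1, so demand is elastic at this price.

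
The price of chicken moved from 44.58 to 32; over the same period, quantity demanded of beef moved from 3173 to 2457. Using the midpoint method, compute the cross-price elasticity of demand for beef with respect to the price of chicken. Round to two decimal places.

0.77

%ΔQ_x = (2457 − 3173)/[(3173+2457)/2] = -716/2815 ≈ -0.2544.
%ΔP_y = (32 − 44.58)/[(44.58+32)/2] ≈ -0.3285.
E_xy = -0.2544/-0.3285 ≈ 0.77.
E_xy > 0, so beef and chicken are substitutes.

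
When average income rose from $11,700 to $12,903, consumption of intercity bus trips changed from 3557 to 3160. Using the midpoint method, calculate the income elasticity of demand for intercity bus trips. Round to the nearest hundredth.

-1.21

%ΔQ = (3160 − 3557)/[(3557+3160)/2] = -397/3358.5 ≈ -0.1182.
%ΔY = (12,903 − 11,700)/[(11,700+12,903)/2] = 1203/12301.5 ≈ 0.0978.
E_I = %ΔQ/%ΔY ≈ -1.21.
E_I < 0: inferior good.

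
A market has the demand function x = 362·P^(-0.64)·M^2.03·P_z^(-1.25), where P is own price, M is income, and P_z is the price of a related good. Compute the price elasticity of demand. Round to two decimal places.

For a Cobb–Douglas (constant-elasticity) form x = A·P^α·…, the elasticity with respect to P equals the exponent α at every point.
Here the exponent on P is -0.64, so the price elasticity of demand is -0.64.

-0.64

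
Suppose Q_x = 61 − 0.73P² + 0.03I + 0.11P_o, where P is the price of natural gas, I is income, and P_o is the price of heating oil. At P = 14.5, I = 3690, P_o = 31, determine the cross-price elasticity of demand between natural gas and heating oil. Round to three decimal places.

Substituting, Q_x = 61 − 0.73(14.5)² + 0.03(3690) + 0.11(31) = 61 − 153.4825 + 110.7 + 3.41 = 21.6275.
∂Q_x/∂P_o = +0.11, so E_xy = 0.11·(31/21.6275) ≈ 0.158.
E_xy > 0: the goods are substitutes.

0.158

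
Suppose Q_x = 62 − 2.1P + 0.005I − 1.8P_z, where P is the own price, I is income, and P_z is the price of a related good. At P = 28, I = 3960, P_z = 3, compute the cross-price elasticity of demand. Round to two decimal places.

-0.31

First evaluate Q_x: 62 − 2.1(28) + 0.005(3960) − 1.8(3) = 62 − 58.8 + 19.8 − 5.4 = 17.6.
∂Q_x/∂P_z = −1.8, so E_xy = -1.8·(3/17.6) ≈ -0.31.
E_xy < 0: the goods are complements.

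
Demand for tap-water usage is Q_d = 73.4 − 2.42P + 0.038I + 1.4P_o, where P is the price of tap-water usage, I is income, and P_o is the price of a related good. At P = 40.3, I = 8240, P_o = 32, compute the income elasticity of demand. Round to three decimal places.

Evaluating quantity at (P, I, P_o) gives Q_d = 73.4 − 2.42(40.3) + 0.038(8240) + 1.4(32) = 73.4 − 97.526 + 313.12 + 44.8 = 333.794.
∂Q_d/∂I = +0.038, so E_I = 0.038·(8240/333.794) ≈ 0.938.
E_I ∈ (0,1): normal good (necessity).

0.938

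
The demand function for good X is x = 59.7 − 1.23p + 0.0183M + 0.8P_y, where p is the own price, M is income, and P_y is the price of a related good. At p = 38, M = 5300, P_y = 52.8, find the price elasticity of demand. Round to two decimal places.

Evaluating quantity at (p, M, P_y) gives x = 59.7 − 1.23(38) + 0.0183(5300) + 0.8(52.8) = 59.7 − 46.74 + 96.99 + 42.24 = 152.19.
∂x/∂p = −1.23, so E_p = (−1.23)·(38/152.19) ≈ -0.31.
|E_p| < 1: demand is inelastic.

-0.31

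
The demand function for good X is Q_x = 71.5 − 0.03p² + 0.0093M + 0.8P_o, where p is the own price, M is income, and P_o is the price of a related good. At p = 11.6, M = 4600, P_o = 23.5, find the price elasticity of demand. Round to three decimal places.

At the given point, Q_x = 71.5 − 0.03(11.6)² + 0.0093(4600) + 0.8(23.5) = 71.5 − 4.0368 + 42.78 + 18.8 = 129.0432.
∂Q_x/∂p = −2·0.03·p = -0.696, so E_p = -0.696·(11.6/129.0432) ≈ -0.063.
|E_p| < 1: demand is inelastic.

-0.063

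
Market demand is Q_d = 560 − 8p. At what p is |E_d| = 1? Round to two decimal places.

35.00

For linear demand Q_d = a − bp, E = −bp/(a − bp). |E| = 1 ⇒ bp = a − bp ⇒ p = a/(2b).
p = 560/(2·8) = 35.00.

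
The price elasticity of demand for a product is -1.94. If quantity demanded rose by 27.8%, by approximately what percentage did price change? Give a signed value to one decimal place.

%ΔQ ≈ E × %ΔP ⇒ %ΔP = %ΔQ / E = (27.8%)/(-1.94) ≈ -14.3%.

-14.3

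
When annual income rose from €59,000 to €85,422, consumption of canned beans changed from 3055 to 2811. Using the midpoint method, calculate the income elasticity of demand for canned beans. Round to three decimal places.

%ΔQ = (2811 − 3055)/[(3055+2811)/2] = -244/2933 ≈ -0.0832.
%ΔM = (85,422 − 59,000)/[(59,000+85,422)/2] = 26422/72211 ≈ 0.3659.
E_I = %ΔQ/%ΔM ≈ -0.227.
E_I < 0: inferior good.

-0.227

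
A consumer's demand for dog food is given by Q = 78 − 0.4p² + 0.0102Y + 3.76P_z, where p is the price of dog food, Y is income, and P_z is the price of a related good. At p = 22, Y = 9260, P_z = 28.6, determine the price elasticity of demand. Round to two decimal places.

-4.48

First evaluate Q: 78 − 0.4(22)² + 0.0102(9260) + 3.76(28.6) = 78 − 193.6 + 94.452 + 107.536 = 86.388.
∂Q/∂p = −2·0.4·p = -17.6, so E_p = -17.6·(22/86.388) ≈ -4.48.
|E_p| > 1: demand is elastic.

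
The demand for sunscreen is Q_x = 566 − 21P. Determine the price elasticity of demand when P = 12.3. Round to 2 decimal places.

At P = 12.3, Q_x = 307.7.
dQ_x/dP = −21.
Point elasticity E = (dQ_x/dP)·(P/Q_x) = -21 × 12.3/307.7 ≈ -0.84.
|E| < 1, so demand is inelastic at this price.

-0.84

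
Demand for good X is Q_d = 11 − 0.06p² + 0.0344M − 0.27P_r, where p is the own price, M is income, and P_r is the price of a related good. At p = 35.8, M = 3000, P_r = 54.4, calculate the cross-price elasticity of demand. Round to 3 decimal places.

-0.650

Q_d = 11 − 0.06(35.8)² + 0.0344(3000) − 0.27(54.4) = 11 − 76.8984 + 103.2 − 14.688 = 22.6136.
∂Q_d/∂P_r = −0.27, so E_xy = -0.27·(54.4/22.6136) ≈ -0.650.
E_xy < 0: the goods are complements.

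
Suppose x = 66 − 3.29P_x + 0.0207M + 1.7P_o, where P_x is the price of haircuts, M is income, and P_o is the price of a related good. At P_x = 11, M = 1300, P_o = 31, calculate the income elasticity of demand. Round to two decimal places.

0.25

x = 66 − 3.29(11) + 0.0207(1300) + 1.7(31) = 66 − 36.19 + 26.91 + 52.7 = 109.42.
∂x/∂M = +0.0207, so E_I = 0.0207·(1300/109.42) ≈ 0.25.
E_I ∈ (0,1): normal good (necessity).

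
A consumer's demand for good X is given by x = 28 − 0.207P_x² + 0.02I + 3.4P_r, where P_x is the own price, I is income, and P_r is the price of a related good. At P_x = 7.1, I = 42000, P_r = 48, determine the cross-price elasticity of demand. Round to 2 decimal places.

0.16

Substituting, x = 28 − 0.207(7.1)² + 0.02(42000) + 3.4(48) = 28 − 10.4349 + 840 + 163.2 = 1020.7651.
∂x/∂P_r = +3.4, so E_xy = 3.4·(48/1020.7651) ≈ 0.16.
E_xy > 0: the goods are substitutes.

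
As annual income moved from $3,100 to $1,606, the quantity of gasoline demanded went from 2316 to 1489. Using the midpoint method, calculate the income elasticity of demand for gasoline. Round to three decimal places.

%ΔQ = (1489 − 2316)/[(2316+1489)/2] = -827/1902.5 ≈ -0.4347.
%ΔY = (1,606 − 3,100)/[(3,100+1,606)/2] = -1494/2353 ≈ -0.6349.
E_I = %ΔQ/%ΔY ≈ 0.685.
E_I ∈ (0,1): normal good (necessity).

0.685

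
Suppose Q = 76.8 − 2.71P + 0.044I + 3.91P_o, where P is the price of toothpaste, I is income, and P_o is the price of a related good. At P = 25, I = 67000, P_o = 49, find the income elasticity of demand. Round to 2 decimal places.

Q = 76.8 − 2.71(25) + 0.044(67000) + 3.91(49) = 76.8 − 67.75 + 2948 + 191.59 = 3148.64.
∂Q/∂I = +0.044, so E_I = 0.044·(67000/3148.64) ≈ 0.94.
E_I ∈ (0,1): normal good (necessity).

0.94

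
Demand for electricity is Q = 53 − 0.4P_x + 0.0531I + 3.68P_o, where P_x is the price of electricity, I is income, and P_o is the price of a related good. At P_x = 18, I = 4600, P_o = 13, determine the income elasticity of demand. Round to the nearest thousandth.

Evaluating quantity at (P_x, I, P_o) gives Q = 53 − 0.4(18) + 0.0531(4600) + 3.68(13) = 53 − 7.2 + 244.26 + 47.84 = 337.9.
∂Q/∂I = +0.0531, so E_I = 0.0531·(4600/337.9) ≈ 0.723.
E_I ∈ (0,1): normal good (necessity).

0.723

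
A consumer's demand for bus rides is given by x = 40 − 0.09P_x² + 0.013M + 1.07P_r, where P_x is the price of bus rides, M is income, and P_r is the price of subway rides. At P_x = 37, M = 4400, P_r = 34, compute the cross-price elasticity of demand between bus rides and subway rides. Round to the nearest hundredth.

At the given point, x = 40 − 0.09(37)² + 0.013(4400) + 1.07(34) = 40 − 123.21 + 57.2 + 36.38 = 10.37.
∂x/∂P_r = +1.07, so E_xy = 1.07·(34/10.37) ≈ 3.51.
E_xy > 0: the goods are substitutes.

3.51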